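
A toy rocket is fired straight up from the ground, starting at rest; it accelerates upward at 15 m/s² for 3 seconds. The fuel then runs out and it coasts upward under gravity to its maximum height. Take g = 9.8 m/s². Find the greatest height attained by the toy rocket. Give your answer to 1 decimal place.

170.8 m

Phase 1 (powered ascent): v₀ = 0 m/s, a = 15 m/s².
v = v₀ + at = 0 + (15)(3) = 45.0 m/s
Δx = v₀t + ½at² = 0·3 + 0.5·15·3² = 67.5 m

Phase 2 (coasting upward): v₀ = 45.0 m/s, a = -9.8 m/s².
v = v₀ + at → t = (0 − 45.0) / -9.8 = 4.59 s
v² = v₀² + 2aΔx → Δx = (0² − 45.0²)/(2·-9.8) = 103 m
Maximum height = 67.5 + 103 = 171 m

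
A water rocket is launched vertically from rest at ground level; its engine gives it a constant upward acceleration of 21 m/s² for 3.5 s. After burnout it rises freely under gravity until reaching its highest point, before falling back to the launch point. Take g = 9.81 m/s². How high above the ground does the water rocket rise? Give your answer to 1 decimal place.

Phase 1 (powered ascent): v₀ = 0 m/s, a = 21 m/s².
v = v₀ + at = 0 + (21)(3.5) = 73.5 m/s
Δx = v₀t + ½at² = 0·3.5 + 0.5·21·3.5² = 129 m

Phase 2 (coasting upward): v₀ = 73.5 m/s, a = -9.81 m/s².
v = v₀ + at → t = (0 − 73.5) / -9.81 = 7.49 s
v² = v₀² + 2aΔx → Δx = (0² − 73.5²)/(2·-9.81) = 275 m
Maximum height = 129 + 275 = 404 m

404.0 m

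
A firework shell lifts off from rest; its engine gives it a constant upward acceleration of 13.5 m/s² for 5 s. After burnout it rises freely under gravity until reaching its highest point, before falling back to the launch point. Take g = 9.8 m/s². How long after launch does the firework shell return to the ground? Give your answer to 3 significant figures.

Phase 1 (powered ascent): v₀ = 0 m/s, a = 13.5 m/s².
v = v₀ + at = 0 + (13.5)(5) = 67.5 m/s
Δx = v₀t + ½at² = 0·5 + 0.5·13.5·5² = 169 m

Phase 2 (coasting upward): v₀ = 67.5 m/s, a = -9.8 m/s².
v = v₀ + at → t = (0 − 67.5) / -9.8 = 6.89 s
v² = v₀² + 2aΔx → Δx = (0² − 67.5²)/(2·-9.8) = 232 m

Phase 3 (free fall): v₀ = 0 m/s, a = -9.8 m/s².
Falls 401 m from rest: t = √(2·401/9.8) = 9.05 s; v = g·t = 88.7 m/s.
Total time = 5.00 + 6.89 + 9.05 = 20.9 s

20.9 s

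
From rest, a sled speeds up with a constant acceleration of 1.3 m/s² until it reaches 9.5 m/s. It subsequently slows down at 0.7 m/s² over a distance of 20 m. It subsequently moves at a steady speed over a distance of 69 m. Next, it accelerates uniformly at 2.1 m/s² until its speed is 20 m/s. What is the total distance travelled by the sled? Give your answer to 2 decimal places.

Phase 1 (accelerating): v₀ = 0 m/s, a = 1.3 m/s².
v = v₀ + at → t = (9.5 − 0) / 1.3 = 7.31 s
v² = v₀² + 2aΔx → Δx = (9.5² − 0²)/(2·1.3) = 34.7 m

Phase 2 (decelerating): v₀ = 9.50 m/s, a = -0.7 m/s².
v² = v₀² + 2aΔx = 9.50² + 2·-0.7·20 = 62.2 → v = 7.89 m/s
t = (v − v₀)/a = (7.89 − 9.50)/-0.7 = 2.30 s

Phase 3 (constant speed): v₀ = 7.89 m/s, a = 0 m/s².
Constant speed: t = d/v = 69/7.89 = 8.75 s

Phase 4 (accelerating): v₀ = 7.89 m/s, a = 2.1 m/s².
v = v₀ + at → t = (20 − 7.89) / 2.1 = 5.77 s
v² = v₀² + 2aΔx → Δx = (20² − 7.89²)/(2·2.1) = 80.4 m
Total distance = 34.7 + 20.0 + 69.0 + 80.4 = 204 m

204.13 m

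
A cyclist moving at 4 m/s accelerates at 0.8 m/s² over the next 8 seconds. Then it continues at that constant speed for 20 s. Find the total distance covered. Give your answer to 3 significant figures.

Phase 1 (accelerating): v₀ = 4.00 m/s, a = 0.8 m/s².
v = v₀ + at = 4.00 + (0.8)(8) = 10.4 m/s
Δx = v₀t + ½at² = 4.00·8 + 0.5·0.8·8² = 57.6 m

Phase 2 (constant speed): v₀ = 10.4 m/s, a = 0 m/s².
v = v₀ + at = 10.4 + (0)(20) = 10.4 m/s
Δx = v₀t + ½at² = 10.4·20 + 0.5·0·20² = 208 m
Total distance = 57.6 + 208 = 266 m

266 m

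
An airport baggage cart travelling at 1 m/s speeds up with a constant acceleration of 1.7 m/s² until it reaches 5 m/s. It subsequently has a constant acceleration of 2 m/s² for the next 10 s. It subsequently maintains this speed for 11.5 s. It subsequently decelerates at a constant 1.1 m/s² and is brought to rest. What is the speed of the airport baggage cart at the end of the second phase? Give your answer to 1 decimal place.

25.0 m/s

Phase 1 (accelerating): v₀ = 1.00 m/s, a = 1.7 m/s².
v = v₀ + at → t = (5 − 1.00) / 1.7 = 2.35 s
v² = v₀² + 2aΔx → Δx = (5² − 1.00²)/(2·1.7) = 7.06 m

Phase 2 (accelerating): v₀ = 5.00 m/s, a = 2 m/s².
v = v₀ + at = 5.00 + (2)(10) = 25.0 m/s
Δx = v₀t + ½at² = 5.00·10 + 0.5·2·10² = 150 m
Speed at end of phase 2 = 25.0 m/s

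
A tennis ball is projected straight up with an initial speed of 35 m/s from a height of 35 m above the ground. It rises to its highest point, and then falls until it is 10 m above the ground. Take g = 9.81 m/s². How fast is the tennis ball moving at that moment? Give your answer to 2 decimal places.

Phase 1 (rising): v₀ = 35.0 m/s, a = -9.81 m/s².
v = v₀ + at → t = (0 − 35.0) / -9.81 = 3.57 s
v² = v₀² + 2aΔx → Δx = (0² − 35.0²)/(2·-9.81) = 62.4 m

Phase 2 (falling): v₀ = 0 m/s, a = -9.81 m/s².
Falls 87.4 m from rest: t = √(2·87.4/9.81) = 4.22 s; v = g·t = 41.4 m/s.
Final speed = 41.4 m/s

41.42 m/s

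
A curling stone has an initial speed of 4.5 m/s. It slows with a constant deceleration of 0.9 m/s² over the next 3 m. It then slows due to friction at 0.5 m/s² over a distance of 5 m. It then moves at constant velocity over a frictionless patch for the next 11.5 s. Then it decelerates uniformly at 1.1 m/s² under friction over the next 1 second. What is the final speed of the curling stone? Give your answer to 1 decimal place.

2.0 m/s

Phase 1 (decelerating): v₀ = 4.50 m/s, a = -0.9 m/s².
v² = v₀² + 2aΔx = 4.50² + 2·-0.9·3 = 14.8 → v = 3.85 m/s
t = (v − v₀)/a = (3.85 − 4.50)/-0.9 = 0.718 s

Phase 2 (decelerating): v₀ = 3.85 m/s, a = -0.5 m/s².
v² = v₀² + 2aΔx = 3.85² + 2·-0.5·5 = 9.85 → v = 3.14 m/s
t = (v − v₀)/a = (3.14 − 3.85)/-0.5 = 1.43 s

Phase 3 (constant speed): v₀ = 3.14 m/s, a = 0 m/s².
v = v₀ + at = 3.14 + (0)(11.5) = 3.14 m/s
Δx = v₀t + ½at² = 3.14·11.5 + 0.5·0·11.5² = 36.1 m

Phase 4 (decelerating): v₀ = 3.14 m/s, a = -1.1 m/s².
v = v₀ + at = 3.14 + (-1.1)(1) = 2.04 m/s
Δx = v₀t + ½at² = 3.14·1 + 0.5·-1.1·1² = 2.59 m
Final speed = 2.04 m/s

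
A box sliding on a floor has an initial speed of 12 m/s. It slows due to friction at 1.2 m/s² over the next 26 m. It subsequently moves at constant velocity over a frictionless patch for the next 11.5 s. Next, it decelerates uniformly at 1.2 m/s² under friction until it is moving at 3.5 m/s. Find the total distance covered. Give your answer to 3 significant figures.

Phase 1 (decelerating): v₀ = 12.0 m/s, a = -1.2 m/s².
v² = v₀² + 2aΔx = 12.0² + 2·-1.2·26 = 81.6 → v = 9.03 m/s
t = (v − v₀)/a = (9.03 − 12.0)/-1.2 = 2.47 s

Phase 2 (constant speed): v₀ = 9.03 m/s, a = 0 m/s².
v = v₀ + at = 9.03 + (0)(11.5) = 9.03 m/s
Δx = v₀t + ½at² = 9.03·11.5 + 0.5·0·11.5² = 104 m

Phase 3 (decelerating): v₀ = 9.03 m/s, a = -1.2 m/s².
v = v₀ + at → t = (3.5 − 9.03) / -1.2 = 4.61 s
v² = v₀² + 2aΔx → Δx = (3.5² − 9.03²)/(2·-1.2) = 28.9 m
Total distance = 26.0 + 104 + 28.9 = 159 m

159 m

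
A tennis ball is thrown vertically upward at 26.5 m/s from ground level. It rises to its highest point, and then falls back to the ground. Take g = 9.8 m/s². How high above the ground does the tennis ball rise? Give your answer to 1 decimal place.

35.8 m

Phase 1 (rising): v₀ = 26.5 m/s, a = -9.8 m/s².
v = v₀ + at → t = (0 − 26.5) / -9.8 = 2.70 s
v² = v₀² + 2aΔx → Δx = (0² − 26.5²)/(2·-9.8) = 35.8 m
Maximum height = 35.8 m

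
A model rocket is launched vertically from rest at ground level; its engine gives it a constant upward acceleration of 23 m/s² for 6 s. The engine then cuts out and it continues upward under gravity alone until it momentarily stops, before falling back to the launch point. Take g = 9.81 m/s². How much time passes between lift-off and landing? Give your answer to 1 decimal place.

36.9 s

Phase 1 (powered ascent): v₀ = 0 m/s, a = 23 m/s².
v = v₀ + at = 0 + (23)(6) = 138 m/s
Δx = v₀t + ½at² = 0·6 + 0.5·23·6² = 414 m

Phase 2 (coasting upward): v₀ = 138 m/s, a = -9.81 m/s².
v = v₀ + at → t = (0 − 138) / -9.81 = 14.1 s
v² = v₀² + 2aΔx → Δx = (0² − 138²)/(2·-9.81) = 971 m

Phase 3 (free fall): v₀ = 0 m/s, a = -9.81 m/s².
Falls 1380 m from rest: t = √(2·1380/9.81) = 16.8 s; v = g·t = 165 m/s.
Total time = 6.00 + 14.1 + 16.8 = 36.9 s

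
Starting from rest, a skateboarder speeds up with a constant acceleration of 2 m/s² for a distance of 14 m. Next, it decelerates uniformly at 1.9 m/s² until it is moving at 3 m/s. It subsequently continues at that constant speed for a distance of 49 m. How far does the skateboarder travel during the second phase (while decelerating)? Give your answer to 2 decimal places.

12.37 m

Phase 1 (accelerating): v₀ = 0 m/s, a = 2 m/s².
v² = v₀² + 2aΔx = 0² + 2·2·14 = 56.0 → v = 7.48 m/s
t = (v − v₀)/a = (7.48 − 0)/2 = 3.74 s

Phase 2 (decelerating): v₀ = 7.48 m/s, a = -1.9 m/s².
v = v₀ + at → t = (3 − 7.48) / -1.9 = 2.36 s
v² = v₀² + 2aΔx → Δx = (3² − 7.48²)/(2·-1.9) = 12.4 m
Distance in phase 2 = 12.4 m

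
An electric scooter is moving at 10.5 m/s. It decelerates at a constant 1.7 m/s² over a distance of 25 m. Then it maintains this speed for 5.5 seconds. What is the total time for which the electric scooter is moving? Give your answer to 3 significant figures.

8.72 s

Phase 1 (decelerating): v₀ = 10.5 m/s, a = -1.7 m/s².
v² = v₀² + 2aΔx = 10.5² + 2·-1.7·25 = 25.2 → v = 5.02 m/s
t = (v − v₀)/a = (5.02 − 10.5)/-1.7 = 3.22 s

Phase 2 (constant speed): v₀ = 5.02 m/s, a = 0 m/s².
v = v₀ + at = 5.02 + (0)(5.5) = 5.02 m/s
Δx = v₀t + ½at² = 5.02·5.5 + 0.5·0·5.5² = 27.6 m
Total time = 3.22 + 5.50 = 8.72 s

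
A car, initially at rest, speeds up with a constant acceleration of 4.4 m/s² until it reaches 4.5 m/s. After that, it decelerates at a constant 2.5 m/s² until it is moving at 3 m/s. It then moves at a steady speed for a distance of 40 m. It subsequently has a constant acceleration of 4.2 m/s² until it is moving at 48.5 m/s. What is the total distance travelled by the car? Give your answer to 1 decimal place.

323.5 m

Phase 1 (accelerating): v₀ = 0 m/s, a = 4.4 m/s².
v = v₀ + at → t = (4.5 − 0) / 4.4 = 1.02 s
v² = v₀² + 2aΔx → Δx = (4.5² − 0²)/(2·4.4) = 2.30 m

Phase 2 (decelerating): v₀ = 4.50 m/s, a = -2.5 m/s².
v = v₀ + at → t = (3 − 4.50) / -2.5 = 0.600 s
v² = v₀² + 2aΔx → Δx = (3² − 4.50²)/(2·-2.5) = 2.25 m

Phase 3 (constant speed): v₀ = 3.00 m/s, a = 0 m/s².
Constant speed: t = d/v = 40/3.00 = 13.3 s

Phase 4 (accelerating): v₀ = 3.00 m/s, a = 4.2 m/s².
v = v₀ + at → t = (48.5 − 3.00) / 4.2 = 10.8 s
v² = v₀² + 2aΔx → Δx = (48.5² − 3.00²)/(2·4.2) = 279 m
Total distance = 2.30 + 2.25 + 40.0 + 279 = 324 m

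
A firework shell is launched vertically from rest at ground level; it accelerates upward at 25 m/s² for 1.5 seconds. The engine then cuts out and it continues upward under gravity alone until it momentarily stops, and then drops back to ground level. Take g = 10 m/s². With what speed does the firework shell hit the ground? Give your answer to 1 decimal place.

Phase 1 (powered ascent): v₀ = 0 m/s, a = 25 m/s².
v = v₀ + at = 0 + (25)(1.5) = 37.5 m/s
Δx = v₀t + ½at² = 0·1.5 + 0.5·25·1.5² = 28.1 m

Phase 2 (coasting upward): v₀ = 37.5 m/s, a = -10 m/s².
v = v₀ + at → t = (0 − 37.5) / -10 = 3.75 s
v² = v₀² + 2aΔx → Δx = (0² − 37.5²)/(2·-10) = 70.3 m

Phase 3 (free fall): v₀ = 0 m/s, a = -10 m/s².
Falls 98.4 m from rest: t = √(2·98.4/10) = 4.44 s; v = g·t = 44.4 m/s.
Impact speed = 44.4 m/s

44.4 m/s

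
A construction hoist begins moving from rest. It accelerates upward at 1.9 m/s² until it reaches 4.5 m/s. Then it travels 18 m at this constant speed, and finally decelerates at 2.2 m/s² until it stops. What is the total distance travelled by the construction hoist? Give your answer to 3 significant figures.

27.9 m

Phase 1 (accelerating): v₀ = 0 m/s, a = 1.9 m/s².
v = v₀ + at → t = (4.5 − 0) / 1.9 = 2.37 s
v² = v₀² + 2aΔx → Δx = (4.5² − 0²)/(2·1.9) = 5.33 m

Phase 2 (constant speed): v₀ = 4.50 m/s, a = 0 m/s².
Constant speed: t = d/v = 18/4.50 = 4.00 s

Phase 3 (decelerating): v₀ = 4.50 m/s, a = -2.2 m/s².
v = v₀ + at → t = (0 − 4.50) / -2.2 = 2.05 s
v² = v₀² + 2aΔx → Δx = (0² − 4.50²)/(2·-2.2) = 4.60 m
Total distance = 5.33 + 18.0 + 4.60 = 27.9 m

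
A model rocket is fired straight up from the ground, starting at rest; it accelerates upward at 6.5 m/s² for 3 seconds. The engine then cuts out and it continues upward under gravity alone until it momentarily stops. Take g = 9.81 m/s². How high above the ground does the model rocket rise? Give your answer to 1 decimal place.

Phase 1 (powered ascent): v₀ = 0 m/s, a = 6.5 m/s².
v = v₀ + at = 0 + (6.5)(3) = 19.5 m/s
Δx = v₀t + ½at² = 0·3 + 0.5·6.5·3² = 29.2 m

Phase 2 (coasting upward): v₀ = 19.5 m/s, a = -9.81 m/s².
v = v₀ + at → t = (0 − 19.5) / -9.81 = 1.99 s
v² = v₀² + 2aΔx → Δx = (0² − 19.5²)/(2·-9.81) = 19.4 m
Maximum height = 29.2 + 19.4 = 48.6 m

48.6 m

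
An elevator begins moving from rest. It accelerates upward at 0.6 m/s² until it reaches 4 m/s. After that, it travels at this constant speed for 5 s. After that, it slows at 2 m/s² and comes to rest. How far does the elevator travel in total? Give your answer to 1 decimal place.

37.3 m

Phase 1 (accelerating): v₀ = 0 m/s, a = 0.6 m/s².
v = v₀ + at → t = (4 − 0) / 0.6 = 6.67 s
v² = v₀² + 2aΔx → Δx = (4² − 0²)/(2·0.6) = 13.3 m

Phase 2 (constant speed): v₀ = 4.00 m/s, a = 0 m/s².
v = v₀ + at = 4.00 + (0)(5) = 4.00 m/s
Δx = v₀t + ½at² = 4.00·5 + 0.5·0·5² = 20.0 m

Phase 3 (decelerating): v₀ = 4.00 m/s, a = -2 m/s².
v = v₀ + at → t = (0 − 4.00) / -2 = 2.00 s
v² = v₀² + 2aΔx → Δx = (0² − 4.00²)/(2·-2) = 4.00 m
Total distance = 13.3 + 20.0 + 4.00 = 37.3 m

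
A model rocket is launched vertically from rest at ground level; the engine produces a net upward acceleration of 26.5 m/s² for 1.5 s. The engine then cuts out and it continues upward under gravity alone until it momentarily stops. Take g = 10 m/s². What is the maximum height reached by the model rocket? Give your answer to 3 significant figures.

Phase 1 (powered ascent): v₀ = 0 m/s, a = 26.5 m/s².
v = v₀ + at = 0 + (26.5)(1.5) = 39.8 m/s
Δx = v₀t + ½at² = 0·1.5 + 0.5·26.5·1.5² = 29.8 m

Phase 2 (coasting upward): v₀ = 39.8 m/s, a = -10 m/s².
v = v₀ + at → t = (0 − 39.8) / -10 = 3.98 s
v² = v₀² + 2aΔx → Δx = (0² − 39.8²)/(2·-10) = 79.0 m
Maximum height = 29.8 + 79.0 = 109 m

109 m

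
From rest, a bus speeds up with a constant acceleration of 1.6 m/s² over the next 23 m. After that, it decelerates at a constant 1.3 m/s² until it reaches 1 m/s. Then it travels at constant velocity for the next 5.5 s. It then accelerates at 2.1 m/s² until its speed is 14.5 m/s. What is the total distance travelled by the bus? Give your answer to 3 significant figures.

Phase 1 (accelerating): v₀ = 0 m/s, a = 1.6 m/s².
v² = v₀² + 2aΔx = 0² + 2·1.6·23 = 73.6 → v = 8.58 m/s
t = (v − v₀)/a = (8.58 − 0)/1.6 = 5.36 s

Phase 2 (decelerating): v₀ = 8.58 m/s, a = -1.3 m/s².
v = v₀ + at → t = (1 − 8.58) / -1.3 = 5.83 s
v² = v₀² + 2aΔx → Δx = (1² − 8.58²)/(2·-1.3) = 27.9 m

Phase 3 (constant speed): v₀ = 1.00 m/s, a = 0 m/s².
v = v₀ + at = 1.00 + (0)(5.5) = 1.00 m/s
Δx = v₀t + ½at² = 1.00·5.5 + 0.5·0·5.5² = 5.50 m

Phase 4 (accelerating): v₀ = 1.00 m/s, a = 2.1 m/s².
v = v₀ + at → t = (14.5 − 1.00) / 2.1 = 6.43 s
v² = v₀² + 2aΔx → Δx = (14.5² − 1.00²)/(2·2.1) = 49.8 m
Total distance = 23.0 + 27.9 + 5.50 + 49.8 = 106 m

106 m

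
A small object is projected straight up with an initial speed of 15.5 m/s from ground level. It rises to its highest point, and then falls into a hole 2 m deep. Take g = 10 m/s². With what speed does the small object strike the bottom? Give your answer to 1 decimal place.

16.7 m/s

Phase 1 (rising): v₀ = 15.5 m/s, a = -10 m/s².
v = v₀ + at → t = (0 − 15.5) / -10 = 1.55 s
v² = v₀² + 2aΔx → Δx = (0² − 15.5²)/(2·-10) = 12.0 m

Phase 2 (falling): v₀ = 0 m/s, a = -10 m/s².
Falls 14.0 m from rest: t = √(2·14.0/10) = 1.67 s; v = g·t = 16.7 m/s.
Final speed = 16.7 m/s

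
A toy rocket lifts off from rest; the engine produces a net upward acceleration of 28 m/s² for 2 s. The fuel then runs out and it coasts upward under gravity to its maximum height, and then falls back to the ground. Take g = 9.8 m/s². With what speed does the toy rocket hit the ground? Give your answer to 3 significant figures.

Phase 1 (powered ascent): v₀ = 0 m/s, a = 28 m/s².
v = v₀ + at = 0 + (28)(2) = 56.0 m/s
Δx = v₀t + ½at² = 0·2 + 0.5·28·2² = 56.0 m

Phase 2 (coasting upward): v₀ = 56.0 m/s, a = -9.8 m/s².
v = v₀ + at → t = (0 − 56.0) / -9.8 = 5.71 s
v² = v₀² + 2aΔx → Δx = (0² − 56.0²)/(2·-9.8) = 160 m

Phase 3 (free fall): v₀ = 0 m/s, a = -9.8 m/s².
Falls 216 m from rest: t = √(2·216/9.8) = 6.64 s; v = g·t = 65.1 m/s.
Impact speed = 65.1 m/s

65.1 m/s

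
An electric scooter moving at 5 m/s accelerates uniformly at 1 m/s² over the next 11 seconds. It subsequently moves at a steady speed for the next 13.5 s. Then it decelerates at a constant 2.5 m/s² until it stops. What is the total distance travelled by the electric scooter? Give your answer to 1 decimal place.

382.7 m

Phase 1 (accelerating): v₀ = 5.00 m/s, a = 1 m/s².
v = v₀ + at = 5.00 + (1)(11) = 16.0 m/s
Δx = v₀t + ½at² = 5.00·11 + 0.5·1·11² = 116 m

Phase 2 (constant speed): v₀ = 16.0 m/s, a = 0 m/s².
v = v₀ + at = 16.0 + (0)(13.5) = 16.0 m/s
Δx = v₀t + ½at² = 16.0·13.5 + 0.5·0·13.5² = 216 m

Phase 3 (decelerating): v₀ = 16.0 m/s, a = -2.5 m/s².
v = v₀ + at → t = (0 − 16.0) / -2.5 = 6.40 s
v² = v₀² + 2aΔx → Δx = (0² − 16.0²)/(2·-2.5) = 51.2 m
Total distance = 116 + 216 + 51.2 = 383 m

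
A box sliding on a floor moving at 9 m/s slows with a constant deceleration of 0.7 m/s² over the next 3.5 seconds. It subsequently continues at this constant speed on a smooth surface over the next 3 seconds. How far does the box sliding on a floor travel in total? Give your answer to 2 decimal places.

46.86 m

Phase 1 (decelerating): v₀ = 9.00 m/s, a = -0.7 m/s².
v = v₀ + at = 9.00 + (-0.7)(3.5) = 6.55 m/s
Δx = v₀t + ½at² = 9.00·3.5 + 0.5·-0.7·3.5² = 27.2 m

Phase 2 (constant speed): v₀ = 6.55 m/s, a = 0 m/s².
v = v₀ + at = 6.55 + (0)(3) = 6.55 m/s
Δx = v₀t + ½at² = 6.55·3 + 0.5·0·3² = 19.7 m
Total distance = 27.2 + 19.7 = 46.9 m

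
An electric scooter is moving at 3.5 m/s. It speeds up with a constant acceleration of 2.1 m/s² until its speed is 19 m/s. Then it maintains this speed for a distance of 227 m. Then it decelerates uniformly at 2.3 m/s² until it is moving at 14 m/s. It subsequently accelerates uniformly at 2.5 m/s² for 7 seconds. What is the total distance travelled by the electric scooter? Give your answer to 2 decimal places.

505.16 m

Phase 1 (accelerating): v₀ = 3.50 m/s, a = 2.1 m/s².
v = v₀ + at → t = (19 − 3.50) / 2.1 = 7.38 s
v² = v₀² + 2aΔx → Δx = (19² − 3.50²)/(2·2.1) = 83.0 m

Phase 2 (constant speed): v₀ = 19.0 m/s, a = 0 m/s².
Constant speed: t = d/v = 227/19.0 = 11.9 s

Phase 3 (decelerating): v₀ = 19.0 m/s, a = -2.3 m/s².
v = v₀ + at → t = (14 − 19.0) / -2.3 = 2.17 s
v² = v₀² + 2aΔx → Δx = (14² − 19.0²)/(2·-2.3) = 35.9 m

Phase 4 (accelerating): v₀ = 14.0 m/s, a = 2.5 m/s².
v = v₀ + at = 14.0 + (2.5)(7) = 31.5 m/s
Δx = v₀t + ½at² = 14.0·7 + 0.5·2.5·7² = 159 m
Total distance = 83.0 + 227 + 35.9 + 159 = 505 m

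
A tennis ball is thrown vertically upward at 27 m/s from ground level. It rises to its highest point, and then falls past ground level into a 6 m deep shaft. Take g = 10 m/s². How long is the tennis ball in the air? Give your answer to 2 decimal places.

Phase 1 (rising): v₀ = 27.0 m/s, a = -10 m/s².
v = v₀ + at → t = (0 − 27.0) / -10 = 2.70 s
v² = v₀² + 2aΔx → Δx = (0² − 27.0²)/(2·-10) = 36.5 m

Phase 2 (falling): v₀ = 0 m/s, a = -10 m/s².
Falls 42.5 m from rest: t = √(2·42.5/10) = 2.91 s; v = g·t = 29.1 m/s.
Total time = 2.70 + 2.91 = 5.61 s

5.61 s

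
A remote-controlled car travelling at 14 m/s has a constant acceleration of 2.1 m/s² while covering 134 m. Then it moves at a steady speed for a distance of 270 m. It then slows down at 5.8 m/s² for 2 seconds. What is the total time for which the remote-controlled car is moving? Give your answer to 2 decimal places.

18.25 s

Phase 1 (accelerating): v₀ = 14.0 m/s, a = 2.1 m/s².
v² = v₀² + 2aΔx = 14.0² + 2·2.1·134 = 759 → v = 27.5 m/s
t = (v − v₀)/a = (27.5 − 14.0)/2.1 = 6.45 s

Phase 2 (constant speed): v₀ = 27.5 m/s, a = 0 m/s².
Constant speed: t = d/v = 270/27.5 = 9.80 s

Phase 3 (decelerating): v₀ = 27.5 m/s, a = -5.8 m/s².
v = v₀ + at = 27.5 + (-5.8)(2) = 15.9 m/s
Δx = v₀t + ½at² = 27.5·2 + 0.5·-5.8·2² = 43.5 m
Total time = 6.45 + 9.80 + 2.00 = 18.3 s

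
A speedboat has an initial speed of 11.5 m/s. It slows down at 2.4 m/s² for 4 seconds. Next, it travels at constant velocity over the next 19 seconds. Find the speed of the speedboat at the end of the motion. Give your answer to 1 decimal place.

1.9 m/s

Phase 1 (decelerating): v₀ = 11.5 m/s, a = -2.4 m/s².
v = v₀ + at = 11.5 + (-2.4)(4) = 1.90 m/s
Δx = v₀t + ½at² = 11.5·4 + 0.5·-2.4·4² = 26.8 m

Phase 2 (constant speed): v₀ = 1.90 m/s, a = 0 m/s².
v = v₀ + at = 1.90 + (0)(19) = 1.90 m/s
Δx = v₀t + ½at² = 1.90·19 + 0.5·0·19² = 36.1 m
Final speed = 1.90 m/s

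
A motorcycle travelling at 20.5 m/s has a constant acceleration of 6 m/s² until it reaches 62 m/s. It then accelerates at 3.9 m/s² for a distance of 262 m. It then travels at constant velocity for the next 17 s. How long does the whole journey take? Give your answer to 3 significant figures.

Phase 1 (accelerating): v₀ = 20.5 m/s, a = 6 m/s².
v = v₀ + at → t = (62 − 20.5) / 6 = 6.92 s
v² = v₀² + 2aΔx → Δx = (62² − 20.5²)/(2·6) = 285 m

Phase 2 (accelerating): v₀ = 62.0 m/s, a = 3.9 m/s².
v² = v₀² + 2aΔx = 62.0² + 2·3.9·262 = 5890 → v = 76.7 m/s
t = (v − v₀)/a = (76.7 − 62.0)/3.9 = 3.78 s

Phase 3 (constant speed): v₀ = 76.7 m/s, a = 0 m/s².
v = v₀ + at = 76.7 + (0)(17) = 76.7 m/s
Δx = v₀t + ½at² = 76.7·17 + 0.5·0·17² = 1300 m
Total time = 6.92 + 3.78 + 17.0 = 27.7 s

27.7 s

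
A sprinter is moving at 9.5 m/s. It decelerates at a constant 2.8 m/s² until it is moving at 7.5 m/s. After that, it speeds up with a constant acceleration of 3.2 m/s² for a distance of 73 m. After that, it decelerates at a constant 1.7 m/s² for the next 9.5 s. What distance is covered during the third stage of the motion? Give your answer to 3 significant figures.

Phase 1 (decelerating): v₀ = 9.50 m/s, a = -2.8 m/s².
v = v₀ + at → t = (7.5 − 9.50) / -2.8 = 0.714 s
v² = v₀² + 2aΔx → Δx = (7.5² − 9.50²)/(2·-2.8) = 6.07 m

Phase 2 (accelerating): v₀ = 7.50 m/s, a = 3.2 m/s².
v² = v₀² + 2aΔx = 7.50² + 2·3.2·73 = 523 → v = 22.9 m/s
t = (v − v₀)/a = (22.9 − 7.50)/3.2 = 4.81 s

Phase 3 (decelerating): v₀ = 22.9 m/s, a = -1.7 m/s².
v = v₀ + at = 22.9 + (-1.7)(9.5) = 6.73 m/s
Δx = v₀t + ½at² = 22.9·9.5 + 0.5·-1.7·9.5² = 141 m
Distance in phase 3 = 141 m

141 m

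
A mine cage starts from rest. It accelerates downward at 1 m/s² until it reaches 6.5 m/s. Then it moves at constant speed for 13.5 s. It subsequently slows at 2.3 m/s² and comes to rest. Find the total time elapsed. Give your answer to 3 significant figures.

Phase 1 (accelerating): v₀ = 0 m/s, a = 1 m/s².
v = v₀ + at → t = (6.5 − 0) / 1 = 6.50 s
v² = v₀² + 2aΔx → Δx = (6.5² − 0²)/(2·1) = 21.1 m

Phase 2 (constant speed): v₀ = 6.50 m/s, a = 0 m/s².
v = v₀ + at = 6.50 + (0)(13.5) = 6.50 m/s
Δx = v₀t + ½at² = 6.50·13.5 + 0.5·0·13.5² = 87.8 m

Phase 3 (decelerating): v₀ = 6.50 m/s, a = -2.3 m/s².
v = v₀ + at → t = (0 − 6.50) / -2.3 = 2.83 s
v² = v₀² + 2aΔx → Δx = (0² − 6.50²)/(2·-2.3) = 9.18 m
Total time = 6.50 + 13.5 + 2.83 = 22.8 s

22.8 s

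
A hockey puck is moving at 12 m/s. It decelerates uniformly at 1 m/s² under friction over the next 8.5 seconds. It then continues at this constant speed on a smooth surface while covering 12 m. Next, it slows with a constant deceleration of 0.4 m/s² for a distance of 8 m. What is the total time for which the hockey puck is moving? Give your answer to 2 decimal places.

14.63 s

Phase 1 (decelerating): v₀ = 12.0 m/s, a = -1 m/s².
v = v₀ + at = 12.0 + (-1)(8.5) = 3.50 m/s
Δx = v₀t + ½at² = 12.0·8.5 + 0.5·-1·8.5² = 65.9 m

Phase 2 (constant speed): v₀ = 3.50 m/s, a = 0 m/s².
Constant speed: t = d/v = 12/3.50 = 3.43 s

Phase 3 (decelerating): v₀ = 3.50 m/s, a = -0.4 m/s².
v² = v₀² + 2aΔx = 3.50² + 2·-0.4·8 = 5.85 → v = 2.42 m/s
t = (v − v₀)/a = (2.42 − 3.50)/-0.4 = 2.70 s
Total time = 8.50 + 3.43 + 2.70 = 14.6 s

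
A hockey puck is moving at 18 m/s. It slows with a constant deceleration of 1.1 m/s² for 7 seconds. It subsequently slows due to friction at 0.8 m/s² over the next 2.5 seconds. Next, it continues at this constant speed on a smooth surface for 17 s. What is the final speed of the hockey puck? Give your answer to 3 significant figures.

Phase 1 (decelerating): v₀ = 18.0 m/s, a = -1.1 m/s².
v = v₀ + at = 18.0 + (-1.1)(7) = 10.3 m/s
Δx = v₀t + ½at² = 18.0·7 + 0.5·-1.1·7² = 99.0 m

Phase 2 (decelerating): v₀ = 10.3 m/s, a = -0.8 m/s².
v = v₀ + at = 10.3 + (-0.8)(2.5) = 8.30 m/s
Δx = v₀t + ½at² = 10.3·2.5 + 0.5·-0.8·2.5² = 23.2 m

Phase 3 (constant speed): v₀ = 8.30 m/s, a = 0 m/s².
v = v₀ + at = 8.30 + (0)(17) = 8.30 m/s
Δx = v₀t + ½at² = 8.30·17 + 0.5·0·17² = 141 m
Final speed = 8.30 m/s

8.30 m/s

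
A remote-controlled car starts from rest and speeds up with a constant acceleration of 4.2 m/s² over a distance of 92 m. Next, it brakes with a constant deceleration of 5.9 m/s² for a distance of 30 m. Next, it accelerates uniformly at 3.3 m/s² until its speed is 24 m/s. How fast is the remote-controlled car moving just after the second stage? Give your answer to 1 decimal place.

Phase 1 (accelerating): v₀ = 0 m/s, a = 4.2 m/s².
v² = v₀² + 2aΔx = 0² + 2·4.2·92 = 773 → v = 27.8 m/s
t = (v − v₀)/a = (27.8 − 0)/4.2 = 6.62 s

Phase 2 (decelerating): v₀ = 27.8 m/s, a = -5.9 m/s².
v² = v₀² + 2aΔx = 27.8² + 2·-5.9·30 = 419 → v = 20.5 m/s
t = (v − v₀)/a = (20.5 − 27.8)/-5.9 = 1.24 s
Speed at end of phase 2 = 20.5 m/s

20.5 m/s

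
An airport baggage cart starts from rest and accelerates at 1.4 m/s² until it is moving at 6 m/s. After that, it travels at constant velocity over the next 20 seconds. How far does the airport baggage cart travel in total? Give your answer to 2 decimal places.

Phase 1 (accelerating): v₀ = 0 m/s, a = 1.4 m/s².
v = v₀ + at → t = (6 − 0) / 1.4 = 4.29 s
v² = v₀² + 2aΔx → Δx = (6² − 0²)/(2·1.4) = 12.9 m

Phase 2 (constant speed): v₀ = 6.00 m/s, a = 0 m/s².
v = v₀ + at = 6.00 + (0)(20) = 6.00 m/s
Δx = v₀t + ½at² = 6.00·20 + 0.5·0·20² = 120 m
Total distance = 12.9 + 120 = 133 m

132.86 m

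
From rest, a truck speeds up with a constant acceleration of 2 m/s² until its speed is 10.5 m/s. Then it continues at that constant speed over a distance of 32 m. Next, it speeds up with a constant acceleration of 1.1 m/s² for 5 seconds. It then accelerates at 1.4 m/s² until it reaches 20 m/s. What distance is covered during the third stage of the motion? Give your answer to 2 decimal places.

66.25 m

Phase 1 (accelerating): v₀ = 0 m/s, a = 2 m/s².
v = v₀ + at → t = (10.5 − 0) / 2 = 5.25 s
v² = v₀² + 2aΔx → Δx = (10.5² − 0²)/(2·2) = 27.6 m

Phase 2 (constant speed): v₀ = 10.5 m/s, a = 0 m/s².
Constant speed: t = d/v = 32/10.5 = 3.05 s

Phase 3 (accelerating): v₀ = 10.5 m/s, a = 1.1 m/s².
v = v₀ + at = 10.5 + (1.1)(5) = 16.0 m/s
Δx = v₀t + ½at² = 10.5·5 + 0.5·1.1·5² = 66.2 m
Distance in phase 3 = 66.2 m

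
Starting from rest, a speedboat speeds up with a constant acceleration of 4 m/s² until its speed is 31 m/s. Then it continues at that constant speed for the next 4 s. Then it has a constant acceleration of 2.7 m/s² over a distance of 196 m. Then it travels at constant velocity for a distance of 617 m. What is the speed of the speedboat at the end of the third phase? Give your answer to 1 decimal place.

Phase 1 (accelerating): v₀ = 0 m/s, a = 4 m/s².
v = v₀ + at → t = (31 − 0) / 4 = 7.75 s
v² = v₀² + 2aΔx → Δx = (31² − 0²)/(2·4) = 120 m

Phase 2 (constant speed): v₀ = 31.0 m/s, a = 0 m/s².
v = v₀ + at = 31.0 + (0)(4) = 31.0 m/s
Δx = v₀t + ½at² = 31.0·4 + 0.5·0·4² = 124 m

Phase 3 (accelerating): v₀ = 31.0 m/s, a = 2.7 m/s².
v² = v₀² + 2aΔx = 31.0² + 2·2.7·196 = 2020 → v = 44.9 m/s
t = (v − v₀)/a = (44.9 − 31.0)/2.7 = 5.16 s
Speed at end of phase 3 = 44.9 m/s

44.9 m/s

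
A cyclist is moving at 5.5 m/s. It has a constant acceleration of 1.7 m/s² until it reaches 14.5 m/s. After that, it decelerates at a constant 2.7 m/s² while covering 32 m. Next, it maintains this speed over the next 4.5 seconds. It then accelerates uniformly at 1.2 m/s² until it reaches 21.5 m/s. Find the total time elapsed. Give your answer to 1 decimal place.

25.7 s

Phase 1 (accelerating): v₀ = 5.50 m/s, a = 1.7 m/s².
v = v₀ + at → t = (14.5 − 5.50) / 1.7 = 5.29 s
v² = v₀² + 2aΔx → Δx = (14.5² − 5.50²)/(2·1.7) = 52.9 m

Phase 2 (decelerating): v₀ = 14.5 m/s, a = -2.7 m/s².
v² = v₀² + 2aΔx = 14.5² + 2·-2.7·32 = 37.4 → v = 6.12 m/s
t = (v − v₀)/a = (6.12 − 14.5)/-2.7 = 3.10 s

Phase 3 (constant speed): v₀ = 6.12 m/s, a = 0 m/s².
v = v₀ + at = 6.12 + (0)(4.5) = 6.12 m/s
Δx = v₀t + ½at² = 6.12·4.5 + 0.5·0·4.5² = 27.5 m

Phase 4 (accelerating): v₀ = 6.12 m/s, a = 1.2 m/s².
v = v₀ + at → t = (21.5 − 6.12) / 1.2 = 12.8 s
v² = v₀² + 2aΔx → Δx = (21.5² − 6.12²)/(2·1.2) = 177 m
Total time = 5.29 + 3.10 + 4.50 + 12.8 = 25.7 s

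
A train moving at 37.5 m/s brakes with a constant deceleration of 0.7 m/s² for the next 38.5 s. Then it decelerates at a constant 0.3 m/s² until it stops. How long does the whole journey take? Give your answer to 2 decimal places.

73.67 s

Phase 1 (decelerating): v₀ = 37.5 m/s, a = -0.7 m/s².
v = v₀ + at = 37.5 + (-0.7)(38.5) = 10.6 m/s
Δx = v₀t + ½at² = 37.5·38.5 + 0.5·-0.7·38.5² = 925 m

Phase 2 (decelerating): v₀ = 10.6 m/s, a = -0.3 m/s².
v = v₀ + at → t = (0 − 10.6) / -0.3 = 35.2 s
v² = v₀² + 2aΔx → Δx = (0² − 10.6²)/(2·-0.3) = 186 m
Total time = 38.5 + 35.2 = 73.7 s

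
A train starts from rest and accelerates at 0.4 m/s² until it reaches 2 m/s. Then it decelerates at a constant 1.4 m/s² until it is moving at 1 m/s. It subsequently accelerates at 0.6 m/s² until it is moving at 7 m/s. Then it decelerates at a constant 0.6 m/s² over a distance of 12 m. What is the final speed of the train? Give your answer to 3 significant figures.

Phase 1 (accelerating): v₀ = 0 m/s, a = 0.4 m/s².
v = v₀ + at → t = (2 − 0) / 0.4 = 5.00 s
v² = v₀² + 2aΔx → Δx = (2² − 0²)/(2·0.4) = 5.00 m

Phase 2 (decelerating): v₀ = 2.00 m/s, a = -1.4 m/s².
v = v₀ + at → t = (1 − 2.00) / -1.4 = 0.714 s
v² = v₀² + 2aΔx → Δx = (1² − 2.00²)/(2·-1.4) = 1.07 m

Phase 3 (accelerating): v₀ = 1.00 m/s, a = 0.6 m/s².
v = v₀ + at → t = (7 − 1.00) / 0.6 = 10.0 s
v² = v₀² + 2aΔx → Δx = (7² − 1.00²)/(2·0.6) = 40.0 m

Phase 4 (decelerating): v₀ = 7.00 m/s, a = -0.6 m/s².
v² = v₀² + 2aΔx = 7.00² + 2·-0.6·12 = 34.6 → v = 5.88 m/s
t = (v − v₀)/a = (5.88 − 7.00)/-0.6 = 1.86 s
Final speed = 5.88 m/s

5.88 m/s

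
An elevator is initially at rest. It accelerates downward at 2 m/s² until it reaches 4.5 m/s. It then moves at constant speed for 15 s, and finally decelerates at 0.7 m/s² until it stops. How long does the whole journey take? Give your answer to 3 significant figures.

23.7 s

Phase 1 (accelerating): v₀ = 0 m/s, a = 2 m/s².
v = v₀ + at → t = (4.5 − 0) / 2 = 2.25 s
v² = v₀² + 2aΔx → Δx = (4.5² − 0²)/(2·2) = 5.06 m

Phase 2 (constant speed): v₀ = 4.50 m/s, a = 0 m/s².
v = v₀ + at = 4.50 + (0)(15) = 4.50 m/s
Δx = v₀t + ½at² = 4.50·15 + 0.5·0·15² = 67.5 m

Phase 3 (decelerating): v₀ = 4.50 m/s, a = -0.7 m/s².
v = v₀ + at → t = (0 − 4.50) / -0.7 = 6.43 s
v² = v₀² + 2aΔx → Δx = (0² − 4.50²)/(2·-0.7) = 14.5 m
Total time = 2.25 + 15.0 + 6.43 = 23.7 s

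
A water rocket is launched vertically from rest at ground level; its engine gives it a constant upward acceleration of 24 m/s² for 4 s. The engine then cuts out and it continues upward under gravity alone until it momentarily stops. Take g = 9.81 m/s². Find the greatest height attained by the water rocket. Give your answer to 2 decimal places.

Phase 1 (powered ascent): v₀ = 0 m/s, a = 24 m/s².
v = v₀ + at = 0 + (24)(4) = 96.0 m/s
Δx = v₀t + ½at² = 0·4 + 0.5·24·4² = 192 m

Phase 2 (coasting upward): v₀ = 96.0 m/s, a = -9.81 m/s².
v = v₀ + at → t = (0 − 96.0) / -9.81 = 9.79 s
v² = v₀² + 2aΔx → Δx = (0² − 96.0²)/(2·-9.81) = 470 m
Maximum height = 192 + 470 = 662 m

661.72 m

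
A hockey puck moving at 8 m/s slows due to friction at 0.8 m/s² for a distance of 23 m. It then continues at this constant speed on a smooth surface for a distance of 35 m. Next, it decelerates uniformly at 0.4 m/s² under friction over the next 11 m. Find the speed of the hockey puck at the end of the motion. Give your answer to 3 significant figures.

Phase 1 (decelerating): v₀ = 8.00 m/s, a = -0.8 m/s².
v² = v₀² + 2aΔx = 8.00² + 2·-0.8·23 = 27.2 → v = 5.22 m/s
t = (v − v₀)/a = (5.22 − 8.00)/-0.8 = 3.48 s

Phase 2 (constant speed): v₀ = 5.22 m/s, a = 0 m/s².
Constant speed: t = d/v = 35/5.22 = 6.71 s

Phase 3 (decelerating): v₀ = 5.22 m/s, a = -0.4 m/s².
v² = v₀² + 2aΔx = 5.22² + 2·-0.4·11 = 18.4 → v = 4.29 m/s
t = (v − v₀)/a = (4.29 − 5.22)/-0.4 = 2.31 s
Final speed = 4.29 m/s

4.29 m/s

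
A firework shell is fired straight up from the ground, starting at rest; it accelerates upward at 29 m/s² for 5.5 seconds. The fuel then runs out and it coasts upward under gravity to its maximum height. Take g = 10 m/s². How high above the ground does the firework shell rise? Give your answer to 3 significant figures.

1710 m

Phase 1 (powered ascent): v₀ = 0 m/s, a = 29 m/s².
v = v₀ + at = 0 + (29)(5.5) = 160 m/s
Δx = v₀t + ½at² = 0·5.5 + 0.5·29·5.5² = 439 m

Phase 2 (coasting upward): v₀ = 160 m/s, a = -10 m/s².
v = v₀ + at → t = (0 − 160) / -10 = 15.9 s
v² = v₀² + 2aΔx → Δx = (0² − 160²)/(2·-10) = 1270 m
Maximum height = 439 + 1270 = 1710 m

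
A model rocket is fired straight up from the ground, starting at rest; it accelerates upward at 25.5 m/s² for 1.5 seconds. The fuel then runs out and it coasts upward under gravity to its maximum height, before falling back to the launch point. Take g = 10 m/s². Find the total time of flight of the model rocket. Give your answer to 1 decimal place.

9.8 s

Phase 1 (powered ascent): v₀ = 0 m/s, a = 25.5 m/s².
v = v₀ + at = 0 + (25.5)(1.5) = 38.2 m/s
Δx = v₀t + ½at² = 0·1.5 + 0.5·25.5·1.5² = 28.7 m

Phase 2 (coasting upward): v₀ = 38.2 m/s, a = -10 m/s².
v = v₀ + at → t = (0 − 38.2) / -10 = 3.83 s
v² = v₀² + 2aΔx → Δx = (0² − 38.2²)/(2·-10) = 73.2 m

Phase 3 (free fall): v₀ = 0 m/s, a = -10 m/s².
Falls 102 m from rest: t = √(2·102/10) = 4.51 s; v = g·t = 45.1 m/s.
Total time = 1.50 + 3.83 + 4.51 = 9.84 s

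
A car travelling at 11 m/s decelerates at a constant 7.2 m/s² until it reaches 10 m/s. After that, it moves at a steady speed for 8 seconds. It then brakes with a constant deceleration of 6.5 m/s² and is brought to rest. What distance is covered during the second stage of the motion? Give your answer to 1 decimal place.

80.0 m

Phase 1 (decelerating): v₀ = 11.0 m/s, a = -7.2 m/s².
v = v₀ + at → t = (10 − 11.0) / -7.2 = 0.139 s
v² = v₀² + 2aΔx → Δx = (10² − 11.0²)/(2·-7.2) = 1.46 m

Phase 2 (constant speed): v₀ = 10.0 m/s, a = 0 m/s².
v = v₀ + at = 10.0 + (0)(8) = 10.0 m/s
Δx = v₀t + ½at² = 10.0·8 + 0.5·0·8² = 80.0 m
Distance in phase 2 = 80.0 m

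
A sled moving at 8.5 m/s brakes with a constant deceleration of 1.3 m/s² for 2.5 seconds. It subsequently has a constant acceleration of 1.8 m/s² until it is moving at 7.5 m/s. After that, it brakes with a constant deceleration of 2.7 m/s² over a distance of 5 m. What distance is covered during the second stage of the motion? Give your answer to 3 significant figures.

Phase 1 (decelerating): v₀ = 8.50 m/s, a = -1.3 m/s².
v = v₀ + at = 8.50 + (-1.3)(2.5) = 5.25 m/s
Δx = v₀t + ½at² = 8.50·2.5 + 0.5·-1.3·2.5² = 17.2 m

Phase 2 (accelerating): v₀ = 5.25 m/s, a = 1.8 m/s².
v = v₀ + at → t = (7.5 − 5.25) / 1.8 = 1.25 s
v² = v₀² + 2aΔx → Δx = (7.5² − 5.25²)/(2·1.8) = 7.97 m
Distance in phase 2 = 7.97 m

7.97 m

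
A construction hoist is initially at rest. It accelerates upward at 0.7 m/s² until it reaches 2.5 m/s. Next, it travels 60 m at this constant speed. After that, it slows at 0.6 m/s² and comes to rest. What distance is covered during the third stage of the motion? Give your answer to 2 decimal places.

Phase 1 (accelerating): v₀ = 0 m/s, a = 0.7 m/s².
v = v₀ + at → t = (2.5 − 0) / 0.7 = 3.57 s
v² = v₀² + 2aΔx → Δx = (2.5² − 0²)/(2·0.7) = 4.46 m

Phase 2 (constant speed): v₀ = 2.50 m/s, a = 0 m/s².
Constant speed: t = d/v = 60/2.50 = 24.0 s

Phase 3 (decelerating): v₀ = 2.50 m/s, a = -0.6 m/s².
v = v₀ + at → t = (0 − 2.50) / -0.6 = 4.17 s
v² = v₀² + 2aΔx → Δx = (0² − 2.50²)/(2·-0.6) = 5.21 m
Distance in phase 3 = 5.21 m

5.21 m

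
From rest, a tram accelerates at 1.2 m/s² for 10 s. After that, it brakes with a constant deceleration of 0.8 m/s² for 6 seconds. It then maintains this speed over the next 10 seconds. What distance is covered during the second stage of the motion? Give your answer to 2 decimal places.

57.60 m

Phase 1 (accelerating): v₀ = 0 m/s, a = 1.2 m/s².
v = v₀ + at = 0 + (1.2)(10) = 12.0 m/s
Δx = v₀t + ½at² = 0·10 + 0.5·1.2·10² = 60.0 m

Phase 2 (decelerating): v₀ = 12.0 m/s, a = -0.8 m/s².
v = v₀ + at = 12.0 + (-0.8)(6) = 7.20 m/s
Δx = v₀t + ½at² = 12.0·6 + 0.5·-0.8·6² = 57.6 m
Distance in phase 2 = 57.6 m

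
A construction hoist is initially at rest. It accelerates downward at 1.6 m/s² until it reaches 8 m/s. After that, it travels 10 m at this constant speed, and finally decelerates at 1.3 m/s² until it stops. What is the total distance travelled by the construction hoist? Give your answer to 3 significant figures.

Phase 1 (accelerating): v₀ = 0 m/s, a = 1.6 m/s².
v = v₀ + at → t = (8 − 0) / 1.6 = 5.00 s
v² = v₀² + 2aΔx → Δx = (8² − 0²)/(2·1.6) = 20.0 m

Phase 2 (constant speed): v₀ = 8.00 m/s, a = 0 m/s².
Constant speed: t = d/v = 10/8.00 = 1.25 s

Phase 3 (decelerating): v₀ = 8.00 m/s, a = -1.3 m/s².
v = v₀ + at → t = (0 − 8.00) / -1.3 = 6.15 s
v² = v₀² + 2aΔx → Δx = (0² − 8.00²)/(2·-1.3) = 24.6 m
Total distance = 20.0 + 10.0 + 24.6 = 54.6 m

54.6 m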